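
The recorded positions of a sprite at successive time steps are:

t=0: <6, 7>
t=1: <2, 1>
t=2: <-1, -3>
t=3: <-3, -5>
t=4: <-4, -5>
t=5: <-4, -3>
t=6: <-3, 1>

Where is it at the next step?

<-1, 7>

Successive displacements: <-4, -6>, <-3, -4>, <-2, -2>, <-1, +0>, <+0, +2>, <+1, +4> — each changes by <+1, +2>.
step 7: <-3, 1> + <+2, +6> → <-1, 7>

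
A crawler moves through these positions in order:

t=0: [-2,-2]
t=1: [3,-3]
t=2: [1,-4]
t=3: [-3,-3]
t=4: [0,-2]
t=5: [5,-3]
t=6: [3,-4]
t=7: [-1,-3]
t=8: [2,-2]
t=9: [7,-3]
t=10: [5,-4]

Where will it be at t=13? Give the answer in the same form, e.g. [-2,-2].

[9,-3]

The moves between consecutive positions are [+5,-1], [-2,-1], [-4,+1], [+3,+1], [+5,-1], [-2,-1], [-4,+1], [+3,+1], [+5,-1], [-2,-1]; they repeat the 4-cycle [[+5,-1], [-2,-1], [-4,+1], [+3,+1]].
step 11: apply [-4,+1] → [1,-3]
step 12: apply [+3,+1] → [4,-2]
step 13: apply [+5,-1] → [9,-3]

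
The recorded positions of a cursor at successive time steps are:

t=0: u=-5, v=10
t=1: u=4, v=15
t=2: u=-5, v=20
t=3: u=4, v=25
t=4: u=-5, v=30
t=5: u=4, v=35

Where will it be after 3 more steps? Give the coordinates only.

u=-5, v=50

U: cycles through -5, 4 every 2 steps. Step 8 lands at position 0 of the cycle → -5.
V: linear, +5 per step → 50 at step 8.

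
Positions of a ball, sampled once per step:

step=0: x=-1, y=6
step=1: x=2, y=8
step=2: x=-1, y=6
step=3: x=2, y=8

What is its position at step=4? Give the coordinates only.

x=-1, y=6

Consecutive displacements (+3, +2), (-3, -2), (+3, +2) scale by a factor of -1 each step.
step 4: x=2, y=8 + (-3, -2) → x=-1, y=6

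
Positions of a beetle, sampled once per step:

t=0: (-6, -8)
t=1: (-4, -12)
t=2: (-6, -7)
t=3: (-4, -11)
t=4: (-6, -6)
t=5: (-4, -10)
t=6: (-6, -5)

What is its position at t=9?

(-4, -8)

The moves between consecutive positions are (+2, -4), (-2, +5), (+2, -4), (-2, +5), (+2, -4), (-2, +5); they repeat the 2-cycle [(+2, -4), (-2, +5)].
step 7: apply (+2, -4) → (-4, -9)
step 8: apply (-2, +5) → (-6, -4)
step 9: apply (+2, -4) → (-4, -8)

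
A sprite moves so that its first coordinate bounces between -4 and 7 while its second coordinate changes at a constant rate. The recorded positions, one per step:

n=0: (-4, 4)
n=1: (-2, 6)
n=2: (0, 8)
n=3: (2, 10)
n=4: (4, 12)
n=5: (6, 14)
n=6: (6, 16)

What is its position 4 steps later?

The first coordinate travels 2 per step and bounces off the walls at -4 and 7.
  step 7: 6 → 4
  step 8: 4 → 2
  step 9: 2 → 0
  step 10: 0 → -2
The second coordinate changes by +2 each step: at step 10 it is 24.

(-2, 24)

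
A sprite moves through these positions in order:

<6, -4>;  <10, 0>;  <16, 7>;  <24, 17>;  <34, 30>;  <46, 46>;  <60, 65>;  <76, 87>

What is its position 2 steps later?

Successive displacements: <+4, +4>, <+6, +7>, <+8, +10>, <+10, +13>, <+12, +16>, <+14, +19>, <+16, +22> — each changes by <+2, +3>.
step 8: <76, 87> + <+18, +25> → <94, 112>
step 9: <94, 112> + <+20, +28> → <114, 140>

<114, 140>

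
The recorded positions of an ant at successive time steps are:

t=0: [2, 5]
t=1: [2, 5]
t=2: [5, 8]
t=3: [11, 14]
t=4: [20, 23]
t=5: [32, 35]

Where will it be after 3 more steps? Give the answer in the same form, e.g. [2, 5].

Taking differences between consecutive positions: [+0, +0], [+3, +3], [+6, +6], [+9, +9], [+12, +12]. These grow by [+3, +3] each step.
step 6: [32, 35] + [+15, +15] → [47, 50]
step 7: [47, 50] + [+18, +18] → [65, 68]
step 8: [65, 68] + [+21, +21] → [86, 89]

[86, 89]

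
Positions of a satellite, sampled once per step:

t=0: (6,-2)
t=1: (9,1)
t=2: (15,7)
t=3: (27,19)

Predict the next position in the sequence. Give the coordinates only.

(51,43)

The jumps are (+3,+3), (+6,+6), (+12,+12) — a geometric progression with ratio 2.
step 4: (27,19) + (+24,+24) → (51,43)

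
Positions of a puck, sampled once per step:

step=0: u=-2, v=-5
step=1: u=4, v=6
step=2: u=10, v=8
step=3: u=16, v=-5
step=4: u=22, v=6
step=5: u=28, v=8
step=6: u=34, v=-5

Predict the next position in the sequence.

U: linear, +6 per step → 40 at step 7.
V: cycles through -5, 6, 8 every 3 steps. Step 7 lands at position 1 of the cycle → 6.

u=40, v=6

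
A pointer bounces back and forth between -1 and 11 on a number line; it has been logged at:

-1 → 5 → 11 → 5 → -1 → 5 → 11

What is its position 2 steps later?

The value reflects between -1 and 11, moving 6 per step.
  step 7: 11 → 5
  step 8: 5 → -1

-1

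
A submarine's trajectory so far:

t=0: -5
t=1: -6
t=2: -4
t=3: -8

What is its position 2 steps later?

-16

The jumps are -1, +2, -4 — a geometric progression with ratio -2.
step 4: -8 + 8 → 0
step 5: 0 − 16 → -16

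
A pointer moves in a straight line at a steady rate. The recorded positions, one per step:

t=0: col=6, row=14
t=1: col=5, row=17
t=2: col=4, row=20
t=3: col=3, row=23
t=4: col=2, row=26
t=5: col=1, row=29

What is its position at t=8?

col=-2, row=38

The position changes by (-1, +3) every step.
step 6: col=1, row=29 + (-1, +3) → col=0, row=32
step 7: col=0, row=32 + (-1, +3) → col=-1, row=35
step 8: col=-1, row=35 + (-1, +3) → col=-2, row=38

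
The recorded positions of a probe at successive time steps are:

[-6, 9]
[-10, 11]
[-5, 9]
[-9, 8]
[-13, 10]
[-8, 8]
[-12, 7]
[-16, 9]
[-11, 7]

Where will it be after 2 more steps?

Differencing gives [-4, +2], [+5, -2], [-4, -1], [-4, +2], [+5, -2], [-4, -1], [-4, +2], [+5, -2]. This is the pattern [-4, +2], [+5, -2], [-4, -1] repeated.
step 9: apply [-4, -1] → [-15, 6]
step 10: apply [-4, +2] → [-19, 8]

[-19, 8]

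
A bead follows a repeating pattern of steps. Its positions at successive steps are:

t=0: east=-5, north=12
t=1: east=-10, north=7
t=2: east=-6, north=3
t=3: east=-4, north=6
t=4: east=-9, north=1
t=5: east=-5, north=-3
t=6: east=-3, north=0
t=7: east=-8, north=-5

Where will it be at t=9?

east=-2, north=-6

Step-to-step displacements: (-5,-5), (+4,-4), (+2,+3), (-5,-5), (+4,-4), (+2,+3), (-5,-5) — a repeating cycle of length 3.
step 8: apply (+4,-4) → east=-4, north=-9
step 9: apply (+2,+3) → east=-2, north=-6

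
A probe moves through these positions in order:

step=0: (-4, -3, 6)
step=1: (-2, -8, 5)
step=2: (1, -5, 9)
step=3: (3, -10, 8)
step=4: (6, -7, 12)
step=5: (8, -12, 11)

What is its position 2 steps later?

(13, -14, 14)

Differencing gives (+2, -5, -1), (+3, +3, +4), (+2, -5, -1), (+3, +3, +4), (+2, -5, -1). This is the pattern (+2, -5, -1), (+3, +3, +4) repeated.
step 6: apply (+3, +3, +4) → (11, -9, 15)
step 7: apply (+2, -5, -1) → (13, -14, 14)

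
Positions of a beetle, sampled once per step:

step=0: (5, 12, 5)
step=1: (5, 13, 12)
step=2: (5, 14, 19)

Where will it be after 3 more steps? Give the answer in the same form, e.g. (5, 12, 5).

(5, 17, 40)

Each step adds (+0, +1, +7) to the position.
step 3: (5, 14, 19) + (+0, +1, +7) → (5, 15, 26)
step 4: (5, 15, 26) + (+0, +1, +7) → (5, 16, 33)
step 5: (5, 16, 33) + (+0, +1, +7) → (5, 17, 40)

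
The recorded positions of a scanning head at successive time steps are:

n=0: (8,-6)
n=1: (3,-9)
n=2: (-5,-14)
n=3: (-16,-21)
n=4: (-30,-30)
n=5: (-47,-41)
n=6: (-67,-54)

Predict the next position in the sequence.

Taking differences between consecutive positions: (-5,-3), (-8,-5), (-11,-7), (-14,-9), (-17,-11), (-20,-13). These grow by (-3,-2) each step.
step 7: (-67,-54) + (-23,-15) → (-90,-69)

(-90,-69)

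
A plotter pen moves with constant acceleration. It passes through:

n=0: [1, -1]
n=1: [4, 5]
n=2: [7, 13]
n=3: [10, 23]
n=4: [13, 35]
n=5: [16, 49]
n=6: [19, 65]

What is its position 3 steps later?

[28, 125]

Taking differences between consecutive positions: [+3, +6], [+3, +8], [+3, +10], [+3, +12], [+3, +14], [+3, +16]. These grow by [+0, +2] each step.
step 7: [19, 65] + [+3, +18] → [22, 83]
step 8: [22, 83] + [+3, +20] → [25, 103]
step 9: [25, 103] + [+3, +22] → [28, 125]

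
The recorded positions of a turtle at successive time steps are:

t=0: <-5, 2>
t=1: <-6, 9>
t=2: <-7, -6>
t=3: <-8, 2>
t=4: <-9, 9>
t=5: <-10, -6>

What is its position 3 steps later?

<-13, -6>

The first coordinate changes by -1 each step, so at step 8 it is -5 + 8·(-1) = -13.
The second coordinate repeats the cycle [2, 9, -6] with period 3; step 8 mod 3 = 2, giving -6.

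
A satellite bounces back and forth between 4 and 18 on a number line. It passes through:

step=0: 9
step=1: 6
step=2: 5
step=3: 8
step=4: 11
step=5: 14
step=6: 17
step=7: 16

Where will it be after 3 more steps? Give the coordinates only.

The value travels 3 per step and bounces off the walls at 4 and 18.
  step 8: 16 → 13
  step 9: 13 → 10
  step 10: 10 → 7

7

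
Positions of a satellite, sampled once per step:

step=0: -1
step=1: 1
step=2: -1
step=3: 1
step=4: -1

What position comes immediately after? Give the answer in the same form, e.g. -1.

Step-to-step displacements: +2, -2, +2, -2; each is -1× the previous.
step 5: -1 + 2 → 1

1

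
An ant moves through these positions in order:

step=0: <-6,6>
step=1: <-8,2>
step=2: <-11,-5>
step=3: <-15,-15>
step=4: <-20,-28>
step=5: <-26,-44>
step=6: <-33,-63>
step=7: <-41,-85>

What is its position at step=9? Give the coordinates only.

<-60,-138>

Successive displacements: <-2,-4>, <-3,-7>, <-4,-10>, <-5,-13>, <-6,-16>, <-7,-19>, <-8,-22> — each changes by <-1,-3>.
step 8: <-41,-85> + <-9,-25> → <-50,-110>
step 9: <-50,-110> + <-10,-28> → <-60,-138>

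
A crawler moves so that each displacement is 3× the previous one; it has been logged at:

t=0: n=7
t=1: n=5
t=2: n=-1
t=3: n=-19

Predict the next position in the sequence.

n=-73

Consecutive displacements -2, -6, -18 scale by a factor of 3 each step.
step 4: -19 − 54 → n=-73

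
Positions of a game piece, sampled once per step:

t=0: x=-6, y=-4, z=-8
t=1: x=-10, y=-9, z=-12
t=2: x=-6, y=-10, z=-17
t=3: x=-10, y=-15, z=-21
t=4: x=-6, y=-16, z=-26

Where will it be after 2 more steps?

Differencing gives (-4,-5,-4), (+4,-1,-5), (-4,-5,-4), (+4,-1,-5). This is the pattern (-4,-5,-4), (+4,-1,-5) repeated.
step 5: apply (-4,-5,-4) → x=-10, y=-21, z=-30
step 6: apply (+4,-1,-5) → x=-6, y=-22, z=-35

x=-6, y=-22, z=-35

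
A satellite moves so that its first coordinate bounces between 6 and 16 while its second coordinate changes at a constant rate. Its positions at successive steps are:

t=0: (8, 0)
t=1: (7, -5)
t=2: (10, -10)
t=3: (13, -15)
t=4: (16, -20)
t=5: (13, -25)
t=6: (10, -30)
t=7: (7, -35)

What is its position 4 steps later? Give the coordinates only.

The first coordinate travels 3 per step and bounces off the walls at 6 and 16.
  step 8: 7 → 8
  step 9: 8 → 11
  step 10: 11 → 14
  step 11: 14 → 15
The second coordinate changes by -5 each step: at step 11 it is -55.

(15, -55)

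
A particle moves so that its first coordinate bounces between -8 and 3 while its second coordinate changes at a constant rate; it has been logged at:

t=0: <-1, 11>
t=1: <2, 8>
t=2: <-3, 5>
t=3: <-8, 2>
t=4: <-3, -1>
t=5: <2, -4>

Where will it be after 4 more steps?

<0, -16>

The first coordinate travels 5 per step and bounces off the walls at -8 and 3.
  step 6: 2 → -1
  step 7: -1 → -6
  step 8: -6 → -5
  step 9: -5 → 0
The second coordinate changes by -3 each step: at step 9 it is -16.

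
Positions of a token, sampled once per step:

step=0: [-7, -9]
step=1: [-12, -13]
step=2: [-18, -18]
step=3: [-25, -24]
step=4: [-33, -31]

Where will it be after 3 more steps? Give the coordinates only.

[-63, -58]

Taking differences between consecutive positions: [-5, -4], [-6, -5], [-7, -6], [-8, -7]. These grow by [-1, -1] each step.
step 5: [-33, -31] + [-9, -8] → [-42, -39]
step 6: [-42, -39] + [-10, -9] → [-52, -48]
step 7: [-52, -48] + [-11, -10] → [-63, -58]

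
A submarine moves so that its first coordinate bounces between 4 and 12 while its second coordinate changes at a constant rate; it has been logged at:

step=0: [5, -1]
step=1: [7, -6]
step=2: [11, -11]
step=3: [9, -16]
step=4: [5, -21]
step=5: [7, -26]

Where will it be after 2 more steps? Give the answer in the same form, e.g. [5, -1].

[9, -36]

The first coordinate reflects between 4 and 12, moving 4 per step.
  step 6: 7 → 11
  step 7: 11 → 9
The second coordinate changes by -5 each step: at step 7 it is -36.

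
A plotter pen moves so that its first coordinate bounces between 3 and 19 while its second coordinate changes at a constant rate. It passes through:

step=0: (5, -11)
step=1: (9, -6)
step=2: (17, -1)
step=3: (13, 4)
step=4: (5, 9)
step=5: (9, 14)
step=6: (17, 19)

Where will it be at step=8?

The first coordinate reflects between 3 and 19, moving 8 per step.
  step 7: 17 → 13
  step 8: 13 → 5
The second coordinate changes by +5 each step: at step 8 it is 29.

(5, 29)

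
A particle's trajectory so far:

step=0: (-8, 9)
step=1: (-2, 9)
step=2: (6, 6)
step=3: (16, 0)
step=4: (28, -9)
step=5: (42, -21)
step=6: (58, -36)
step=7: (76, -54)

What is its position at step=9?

(118, -99)

First differences are (+6, +0), (+8, -3), (+10, -6), (+12, -9), (+14, -12), (+16, -15), (+18, -18); their common second difference is (+2, -3) (constant acceleration).
step 8: (76, -54) + (+20, -21) → (96, -75)
step 9: (96, -75) + (+22, -24) → (118, -99)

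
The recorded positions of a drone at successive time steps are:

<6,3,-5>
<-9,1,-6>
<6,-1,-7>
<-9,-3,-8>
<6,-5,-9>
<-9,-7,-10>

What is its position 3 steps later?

<6,-13,-13>

First: cycles through 6, -9 every 2 steps. Step 8 lands at position 0 of the cycle → 6.
Second: linear, -2 per step → -13 at step 8.
Third: linear, -1 per step → -13 at step 8.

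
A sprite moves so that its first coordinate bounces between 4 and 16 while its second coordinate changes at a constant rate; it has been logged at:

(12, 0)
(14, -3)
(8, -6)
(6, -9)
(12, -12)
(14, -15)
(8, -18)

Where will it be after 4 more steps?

The first coordinate travels 6 per step and bounces off the walls at 4 and 16.
  step 7: 8 → 6
  step 8: 6 → 12
  step 9: 12 → 14
  step 10: 14 → 8
The second coordinate changes by -3 each step: at step 10 it is -30.

(8, -30)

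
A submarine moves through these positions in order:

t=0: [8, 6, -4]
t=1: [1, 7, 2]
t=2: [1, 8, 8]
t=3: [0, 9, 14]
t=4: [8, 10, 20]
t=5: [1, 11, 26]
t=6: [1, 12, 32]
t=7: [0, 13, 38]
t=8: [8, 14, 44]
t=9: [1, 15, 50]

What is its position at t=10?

[1, 16, 56]

First: cycles through 8, 1, 1, 0 every 4 steps. Step 10 lands at position 2 of the cycle → 1.
Second: linear, +1 per step → 16 at step 10.
Third: linear, +6 per step → 56 at step 10.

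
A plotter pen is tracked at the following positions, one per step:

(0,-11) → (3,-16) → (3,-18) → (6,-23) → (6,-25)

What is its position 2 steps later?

(9,-32)

Step-to-step displacements: (+3,-5), (+0,-2), (+3,-5), (+0,-2) — a repeating cycle of length 2.
step 5: apply (+3,-5) → (9,-30)
step 6: apply (+0,-2) → (9,-32)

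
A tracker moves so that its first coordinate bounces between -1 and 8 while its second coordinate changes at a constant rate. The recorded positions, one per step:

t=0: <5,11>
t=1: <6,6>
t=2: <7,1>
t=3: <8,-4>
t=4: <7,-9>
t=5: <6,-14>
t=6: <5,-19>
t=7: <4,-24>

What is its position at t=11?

<0,-44>

The first coordinate reflects between -1 and 8, moving 1 per step.
  step 8: 4 → 3
  step 9: 3 → 2
  step 10: 2 → 1
  step 11: 1 → 0
The second coordinate changes by -5 each step: at step 11 it is -44.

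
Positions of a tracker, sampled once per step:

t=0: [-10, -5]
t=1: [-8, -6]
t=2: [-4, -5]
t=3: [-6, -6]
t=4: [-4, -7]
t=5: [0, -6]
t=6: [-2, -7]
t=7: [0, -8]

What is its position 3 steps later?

[4, -9]

Differencing gives [+2, -1], [+4, +1], [-2, -1], [+2, -1], [+4, +1], [-2, -1], [+2, -1]. This is the pattern [+2, -1], [+4, +1], [-2, -1] repeated.
step 8: apply [+4, +1] → [4, -7]
step 9: apply [-2, -1] → [2, -8]
step 10: apply [+2, -1] → [4, -9]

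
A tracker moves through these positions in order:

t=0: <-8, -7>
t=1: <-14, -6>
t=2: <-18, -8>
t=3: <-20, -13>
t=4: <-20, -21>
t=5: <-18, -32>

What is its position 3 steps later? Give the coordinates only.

<0, -83>

Taking differences between consecutive positions: <-6, +1>, <-4, -2>, <-2, -5>, <+0, -8>, <+2, -11>. These grow by <+2, -3> each step.
step 6: <-18, -32> + <+4, -14> → <-14, -46>
step 7: <-14, -46> + <+6, -17> → <-8, -63>
step 8: <-8, -63> + <+8, -20> → <0, -83>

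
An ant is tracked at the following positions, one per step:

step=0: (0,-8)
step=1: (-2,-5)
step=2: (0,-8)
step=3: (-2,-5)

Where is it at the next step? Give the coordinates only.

(0,-8)

Consecutive displacements (-2,+3), (+2,-3), (-2,+3) scale by a factor of -1 each step.
step 4: (-2,-5) + (+2,-3) → (0,-8)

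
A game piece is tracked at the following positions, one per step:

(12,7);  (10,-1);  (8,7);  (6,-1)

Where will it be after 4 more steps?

The first coordinate changes by -2 each step, so at step 7 it is 12 + 7·(-2) = -2.
The second coordinate repeats the cycle [7, -1] with period 2; step 7 mod 2 = 1, giving -1.

(-2,-1)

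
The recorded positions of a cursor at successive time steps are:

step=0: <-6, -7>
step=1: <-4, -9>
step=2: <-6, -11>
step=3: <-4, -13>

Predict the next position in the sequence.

<-6, -15>

The first coordinate repeats the cycle [-6, -4] with period 2; step 4 mod 2 = 0, giving -6.
The second coordinate changes by -2 each step, so at step 4 it is -7 + 4·(-2) = -15.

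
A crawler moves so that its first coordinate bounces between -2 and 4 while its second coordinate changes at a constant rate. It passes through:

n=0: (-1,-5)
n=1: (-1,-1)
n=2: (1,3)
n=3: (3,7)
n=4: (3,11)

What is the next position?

The first coordinate travels 2 per step and bounces off the walls at -2 and 4.
  step 5: 3 → 1
The second coordinate changes by +4 each step: at step 5 it is 15.

(1,15)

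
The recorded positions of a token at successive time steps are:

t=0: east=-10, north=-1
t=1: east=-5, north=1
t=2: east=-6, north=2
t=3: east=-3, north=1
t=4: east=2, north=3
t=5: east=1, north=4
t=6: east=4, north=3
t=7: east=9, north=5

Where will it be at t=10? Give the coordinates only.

east=16, north=7

Step-to-step displacements: (+5, +2), (-1, +1), (+3, -1), (+5, +2), (-1, +1), (+3, -1), (+5, +2) — a repeating cycle of length 3.
step 8: apply (-1, +1) → east=8, north=6
step 9: apply (+3, -1) → east=11, north=5
step 10: apply (+5, +2) → east=16, north=7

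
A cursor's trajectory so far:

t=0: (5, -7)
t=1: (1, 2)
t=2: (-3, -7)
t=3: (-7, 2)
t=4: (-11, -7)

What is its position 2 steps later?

First: linear, -4 per step → -19 at step 6.
Second: cycles through -7, 2 every 2 steps. Step 6 lands at position 0 of the cycle → -7.

(-19, -7)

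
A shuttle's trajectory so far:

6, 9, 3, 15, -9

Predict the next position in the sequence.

39

Step-to-step displacements: +3, -6, +12, -24; each is -2× the previous.
step 5: -9 + 48 → 39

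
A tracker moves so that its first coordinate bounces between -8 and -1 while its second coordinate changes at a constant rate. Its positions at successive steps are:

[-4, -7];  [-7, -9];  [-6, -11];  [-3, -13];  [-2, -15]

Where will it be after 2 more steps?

[-8, -19]

The first coordinate reflects between -8 and -1, moving 3 per step.
  step 5: -2 → -5
  step 6: -5 → -8
The second coordinate changes by -2 each step: at step 6 it is -19.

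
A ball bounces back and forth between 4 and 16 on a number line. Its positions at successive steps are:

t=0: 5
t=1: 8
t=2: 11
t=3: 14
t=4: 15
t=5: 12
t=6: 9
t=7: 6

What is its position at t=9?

The value travels 3 per step and bounces off the walls at 4 and 16.
  step 8: 6 → 5
  step 9: 5 → 8

8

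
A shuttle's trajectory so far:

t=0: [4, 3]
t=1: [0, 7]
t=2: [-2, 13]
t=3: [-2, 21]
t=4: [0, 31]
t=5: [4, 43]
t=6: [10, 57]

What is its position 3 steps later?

Taking differences between consecutive positions: [-4, +4], [-2, +6], [+0, +8], [+2, +10], [+4, +12], [+6, +14]. These grow by [+2, +2] each step.
step 7: [10, 57] + [+8, +16] → [18, 73]
step 8: [18, 73] + [+10, +18] → [28, 91]
step 9: [28, 91] + [+12, +20] → [40, 111]

[40, 111]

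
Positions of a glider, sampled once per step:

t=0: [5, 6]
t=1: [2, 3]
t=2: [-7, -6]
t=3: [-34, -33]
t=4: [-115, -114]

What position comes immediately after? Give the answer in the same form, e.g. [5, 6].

[-358, -357]

Consecutive displacements [-3, -3], [-9, -9], [-27, -27], [-81, -81] scale by a factor of 3 each step.
step 5: [-115, -114] + [-243, -243] → [-358, -357]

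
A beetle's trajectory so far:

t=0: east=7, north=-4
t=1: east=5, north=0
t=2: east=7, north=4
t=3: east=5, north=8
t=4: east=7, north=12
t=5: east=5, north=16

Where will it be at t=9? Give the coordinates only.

east=5, north=32

East: cycles through 7, 5 every 2 steps. Step 9 lands at position 1 of the cycle → 5.
North: linear, +4 per step → 32 at step 9.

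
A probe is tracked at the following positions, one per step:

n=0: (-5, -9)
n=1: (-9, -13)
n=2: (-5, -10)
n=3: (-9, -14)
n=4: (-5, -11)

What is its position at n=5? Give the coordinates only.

Step-to-step displacements: (-4, -4), (+4, +3), (-4, -4), (+4, +3) — a repeating cycle of length 2.
step 5: apply (-4, -4) → (-9, -15)

(-9, -15)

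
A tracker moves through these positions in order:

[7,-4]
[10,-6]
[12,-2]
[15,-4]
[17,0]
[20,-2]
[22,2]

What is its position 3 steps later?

[30,2]

Differencing gives [+3,-2], [+2,+4], [+3,-2], [+2,+4], [+3,-2], [+2,+4]. This is the pattern [+3,-2], [+2,+4] repeated.
step 7: apply [+3,-2] → [25,0]
step 8: apply [+2,+4] → [27,4]
step 9: apply [+3,-2] → [30,2]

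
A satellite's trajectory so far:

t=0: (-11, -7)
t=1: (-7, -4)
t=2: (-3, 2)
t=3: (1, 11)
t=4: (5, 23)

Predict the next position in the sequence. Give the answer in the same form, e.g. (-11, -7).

(9, 38)

Taking differences between consecutive positions: (+4, +3), (+4, +6), (+4, +9), (+4, +12). These grow by (+0, +3) each step.
step 5: (5, 23) + (+4, +15) → (9, 38)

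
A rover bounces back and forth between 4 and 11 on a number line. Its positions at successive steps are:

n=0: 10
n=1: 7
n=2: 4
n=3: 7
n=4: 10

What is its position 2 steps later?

The value travels 3 per step and bounces off the walls at 4 and 11.
  step 5: 10 → 9
  step 6: 9 → 6

6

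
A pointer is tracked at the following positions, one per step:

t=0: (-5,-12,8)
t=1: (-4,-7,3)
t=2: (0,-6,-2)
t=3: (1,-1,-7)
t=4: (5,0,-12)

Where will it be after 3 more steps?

(11,11,-27)

Differencing gives (+1,+5,-5), (+4,+1,-5), (+1,+5,-5), (+4,+1,-5). This is the pattern (+1,+5,-5), (+4,+1,-5) repeated.
step 5: apply (+1,+5,-5) → (6,5,-17)
step 6: apply (+4,+1,-5) → (10,6,-22)
step 7: apply (+1,+5,-5) → (11,11,-27)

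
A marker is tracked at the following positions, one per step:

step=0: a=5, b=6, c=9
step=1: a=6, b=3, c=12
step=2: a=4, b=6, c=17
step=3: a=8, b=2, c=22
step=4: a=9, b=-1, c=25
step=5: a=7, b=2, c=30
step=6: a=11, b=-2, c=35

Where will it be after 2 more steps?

Step-to-step displacements: (+1, -3, +3), (-2, +3, +5), (+4, -4, +5), (+1, -3, +3), (-2, +3, +5), (+4, -4, +5) — a repeating cycle of length 3.
step 7: apply (+1, -3, +3) → a=12, b=-5, c=38
step 8: apply (-2, +3, +5) → a=10, b=-2, c=43

a=10, b=-2, c=43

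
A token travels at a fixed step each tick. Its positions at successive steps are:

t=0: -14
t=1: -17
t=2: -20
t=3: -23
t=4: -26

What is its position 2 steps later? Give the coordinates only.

Constant displacement of -3 per step.
step 5: -26 − 3 → -29
step 6: -29 − 3 → -32

-32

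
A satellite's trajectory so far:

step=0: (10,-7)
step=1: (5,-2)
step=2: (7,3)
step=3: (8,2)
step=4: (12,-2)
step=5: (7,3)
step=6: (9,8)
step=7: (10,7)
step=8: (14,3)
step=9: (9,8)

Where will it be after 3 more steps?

(16,8)

The moves between consecutive positions are (-5,+5), (+2,+5), (+1,-1), (+4,-4), (-5,+5), (+2,+5), (+1,-1), (+4,-4), (-5,+5); they repeat the 4-cycle [(-5,+5), (+2,+5), (+1,-1), (+4,-4)].
step 10: apply (+2,+5) → (11,13)
step 11: apply (+1,-1) → (12,12)
step 12: apply (+4,-4) → (16,8)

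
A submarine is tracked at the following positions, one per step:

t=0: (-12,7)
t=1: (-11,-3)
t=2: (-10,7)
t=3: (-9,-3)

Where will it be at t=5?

The first coordinate changes by +1 each step, so at step 5 it is -12 + 5·(1) = -7.
The second coordinate repeats the cycle [7, -3] with period 2; step 5 mod 2 = 1, giving -3.

(-7,-3)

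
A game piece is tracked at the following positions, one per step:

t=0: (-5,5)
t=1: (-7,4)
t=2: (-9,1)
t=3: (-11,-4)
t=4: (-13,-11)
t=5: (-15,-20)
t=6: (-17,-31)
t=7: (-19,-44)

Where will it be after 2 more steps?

(-23,-76)

Successive displacements: (-2,-1), (-2,-3), (-2,-5), (-2,-7), (-2,-9), (-2,-11), (-2,-13) — each changes by (+0,-2).
step 8: (-19,-44) + (-2,-15) → (-21,-59)
step 9: (-21,-59) + (-2,-17) → (-23,-76)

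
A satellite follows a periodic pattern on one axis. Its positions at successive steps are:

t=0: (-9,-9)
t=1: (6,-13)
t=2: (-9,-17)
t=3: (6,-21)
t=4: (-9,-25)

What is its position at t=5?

(6,-29)

First: cycles through -9, 6 every 2 steps. Step 5 lands at position 1 of the cycle → 6.
Second: linear, -4 per step → -29 at step 5.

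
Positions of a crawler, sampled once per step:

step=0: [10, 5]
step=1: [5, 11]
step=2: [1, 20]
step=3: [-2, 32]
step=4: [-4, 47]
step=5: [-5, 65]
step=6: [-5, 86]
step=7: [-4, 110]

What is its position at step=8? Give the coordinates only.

Taking differences between consecutive positions: [-5, +6], [-4, +9], [-3, +12], [-2, +15], [-1, +18], [+0, +21], [+1, +24]. These grow by [+1, +3] each step.
step 8: [-4, 110] + [+2, +27] → [-2, 137]

[-2, 137]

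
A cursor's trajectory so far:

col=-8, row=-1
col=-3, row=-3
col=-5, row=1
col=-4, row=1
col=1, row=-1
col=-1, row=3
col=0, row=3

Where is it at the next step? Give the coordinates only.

The moves between consecutive positions are (+5,-2), (-2,+4), (+1,+0), (+5,-2), (-2,+4), (+1,+0); they repeat the 3-cycle [(+5,-2), (-2,+4), (+1,+0)].
step 7: apply (+5,-2) → col=5, row=1

col=5, row=1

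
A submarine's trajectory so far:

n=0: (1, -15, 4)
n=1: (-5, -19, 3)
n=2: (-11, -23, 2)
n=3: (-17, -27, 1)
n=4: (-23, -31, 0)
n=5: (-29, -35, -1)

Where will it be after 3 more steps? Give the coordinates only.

Constant displacement of (-6, -4, -1) per step.
step 6: (-29, -35, -1) + (-6, -4, -1) → (-35, -39, -2)
step 7: (-35, -39, -2) + (-6, -4, -1) → (-41, -43, -3)
step 8: (-41, -43, -3) + (-6, -4, -1) → (-47, -47, -4)

(-47, -47, -4)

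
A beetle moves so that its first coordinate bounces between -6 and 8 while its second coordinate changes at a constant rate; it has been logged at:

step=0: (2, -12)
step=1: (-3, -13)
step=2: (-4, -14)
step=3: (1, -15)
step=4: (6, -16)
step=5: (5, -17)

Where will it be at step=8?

The first coordinate reflects between -6 and 8, moving 5 per step.
  step 6: 5 → 0
  step 7: 0 → -5
  step 8: -5 → -2
The second coordinate changes by -1 each step: at step 8 it is -20.

(-2, -20)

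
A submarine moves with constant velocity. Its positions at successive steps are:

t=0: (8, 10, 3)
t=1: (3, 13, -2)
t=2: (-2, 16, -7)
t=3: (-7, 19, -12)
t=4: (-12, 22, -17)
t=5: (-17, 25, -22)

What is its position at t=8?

(-32, 34, -37)

Constant displacement of (-5, +3, -5) per step.
step 6: (-17, 25, -22) + (-5, +3, -5) → (-22, 28, -27)
step 7: (-22, 28, -27) + (-5, +3, -5) → (-27, 31, -32)
step 8: (-27, 31, -32) + (-5, +3, -5) → (-32, 34, -37)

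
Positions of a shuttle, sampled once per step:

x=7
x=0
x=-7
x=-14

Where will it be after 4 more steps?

Each step adds -7 to the position.
step 4: -14 − 7 → x=-21
step 5: -21 − 7 → x=-28
step 6: -28 − 7 → x=-35
step 7: -35 − 7 → x=-42

x=-42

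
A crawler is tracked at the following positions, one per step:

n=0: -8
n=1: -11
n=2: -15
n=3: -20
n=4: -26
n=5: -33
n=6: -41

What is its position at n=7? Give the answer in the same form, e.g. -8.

-50

Successive displacements: -3, -4, -5, -6, -7, -8 — each changes by -1.
step 7: -41 − 9 → -50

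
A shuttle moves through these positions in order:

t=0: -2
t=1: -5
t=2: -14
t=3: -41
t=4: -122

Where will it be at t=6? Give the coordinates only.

The jumps are -3, -9, -27, -81 — a geometric progression with ratio 3.
step 5: -122 − 243 → -365
step 6: -365 − 729 → -1094

-1094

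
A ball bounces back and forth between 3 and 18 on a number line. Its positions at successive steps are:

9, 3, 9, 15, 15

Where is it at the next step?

The value reflects between 3 and 18, moving 6 per step.
  step 5: 15 → 9

9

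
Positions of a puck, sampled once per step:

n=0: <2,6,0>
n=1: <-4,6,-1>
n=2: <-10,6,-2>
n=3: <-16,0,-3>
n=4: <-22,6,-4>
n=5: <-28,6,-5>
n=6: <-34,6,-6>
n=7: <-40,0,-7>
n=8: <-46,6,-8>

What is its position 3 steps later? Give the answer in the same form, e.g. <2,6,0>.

<-64,0,-11>

First: linear, -6 per step → -64 at step 11.
Second: cycles through 6, 6, 6, 0 every 4 steps. Step 11 lands at position 3 of the cycle → 0.
Third: linear, -1 per step → -11 at step 11.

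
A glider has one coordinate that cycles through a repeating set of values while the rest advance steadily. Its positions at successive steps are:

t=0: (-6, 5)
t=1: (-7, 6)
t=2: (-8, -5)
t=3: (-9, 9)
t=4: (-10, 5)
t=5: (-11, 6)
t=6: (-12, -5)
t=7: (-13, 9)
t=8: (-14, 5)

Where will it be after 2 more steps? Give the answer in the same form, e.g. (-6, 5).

(-16, -5)

The first coordinate changes by -1 each step, so at step 10 it is -6 + 10·(-1) = -16.
The second coordinate repeats the cycle [5, 6, -5, 9] with period 4; step 10 mod 4 = 2, giving -5.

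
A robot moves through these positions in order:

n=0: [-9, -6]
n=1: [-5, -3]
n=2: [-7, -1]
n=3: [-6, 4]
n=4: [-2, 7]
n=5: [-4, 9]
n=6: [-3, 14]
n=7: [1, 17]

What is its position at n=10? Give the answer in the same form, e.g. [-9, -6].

The moves between consecutive positions are [+4, +3], [-2, +2], [+1, +5], [+4, +3], [-2, +2], [+1, +5], [+4, +3]; they repeat the 3-cycle [[+4, +3], [-2, +2], [+1, +5]].
step 8: apply [-2, +2] → [-1, 19]
step 9: apply [+1, +5] → [0, 24]
step 10: apply [+4, +3] → [4, 27]

[4, 27]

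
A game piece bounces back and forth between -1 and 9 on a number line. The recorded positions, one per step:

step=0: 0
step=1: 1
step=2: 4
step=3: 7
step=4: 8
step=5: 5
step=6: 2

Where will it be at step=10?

The value reflects between -1 and 9, moving 3 per step.
  step 7: 2 → -1
  step 8: -1 → 2
  step 9: 2 → 5
  step 10: 5 → 8

8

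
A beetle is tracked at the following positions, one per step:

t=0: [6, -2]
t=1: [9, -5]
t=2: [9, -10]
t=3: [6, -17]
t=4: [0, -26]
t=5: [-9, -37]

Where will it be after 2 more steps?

First differences are [+3, -3], [+0, -5], [-3, -7], [-6, -9], [-9, -11]; their common second difference is [-3, -2] (constant acceleration).
step 6: [-9, -37] + [-12, -13] → [-21, -50]
step 7: [-21, -50] + [-15, -15] → [-36, -65]

[-36, -65]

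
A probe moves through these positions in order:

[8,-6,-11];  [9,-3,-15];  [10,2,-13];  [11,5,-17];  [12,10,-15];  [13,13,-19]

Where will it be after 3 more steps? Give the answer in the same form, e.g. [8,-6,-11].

The moves between consecutive positions are [+1,+3,-4], [+1,+5,+2], [+1,+3,-4], [+1,+5,+2], [+1,+3,-4]; they repeat the 2-cycle [[+1,+3,-4], [+1,+5,+2]].
step 6: apply [+1,+5,+2] → [14,18,-17]
step 7: apply [+1,+3,-4] → [15,21,-21]
step 8: apply [+1,+5,+2] → [16,26,-19]

[16,26,-19]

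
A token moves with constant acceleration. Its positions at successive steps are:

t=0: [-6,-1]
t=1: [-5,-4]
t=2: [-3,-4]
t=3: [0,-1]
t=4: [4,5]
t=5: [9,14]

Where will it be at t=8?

[30,59]

Successive displacements: [+1,-3], [+2,+0], [+3,+3], [+4,+6], [+5,+9] — each changes by [+1,+3].
step 6: [9,14] + [+6,+12] → [15,26]
step 7: [15,26] + [+7,+15] → [22,41]
step 8: [22,41] + [+8,+18] → [30,59]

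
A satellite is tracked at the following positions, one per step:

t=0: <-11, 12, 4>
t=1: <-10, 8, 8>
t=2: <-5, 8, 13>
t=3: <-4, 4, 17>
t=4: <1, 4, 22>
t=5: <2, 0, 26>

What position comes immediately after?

<7, 0, 31>

The moves between consecutive positions are <+1, -4, +4>, <+5, +0, +5>, <+1, -4, +4>, <+5, +0, +5>, <+1, -4, +4>; they repeat the 2-cycle [<+1, -4, +4>, <+5, +0, +5>].
step 6: apply <+5, +0, +5> → <7, 0, 31>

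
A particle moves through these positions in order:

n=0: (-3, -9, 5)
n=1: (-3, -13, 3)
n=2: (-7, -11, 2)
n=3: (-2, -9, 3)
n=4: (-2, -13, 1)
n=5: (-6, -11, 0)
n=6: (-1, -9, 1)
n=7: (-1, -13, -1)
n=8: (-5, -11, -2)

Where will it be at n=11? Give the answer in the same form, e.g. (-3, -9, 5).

Differencing gives (+0, -4, -2), (-4, +2, -1), (+5, +2, +1), (+0, -4, -2), (-4, +2, -1), (+5, +2, +1), (+0, -4, -2), (-4, +2, -1). This is the pattern (+0, -4, -2), (-4, +2, -1), (+5, +2, +1) repeated.
step 9: apply (+5, +2, +1) → (0, -9, -1)
step 10: apply (+0, -4, -2) → (0, -13, -3)
step 11: apply (-4, +2, -1) → (-4, -11, -4)

(-4, -11, -4)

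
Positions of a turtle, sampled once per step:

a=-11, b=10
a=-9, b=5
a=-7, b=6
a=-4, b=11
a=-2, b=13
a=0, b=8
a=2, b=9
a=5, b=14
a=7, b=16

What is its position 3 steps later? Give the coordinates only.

Step-to-step displacements: (+2,-5), (+2,+1), (+3,+5), (+2,+2), (+2,-5), (+2,+1), (+3,+5), (+2,+2) — a repeating cycle of length 4.
step 9: apply (+2,-5) → a=9, b=11
step 10: apply (+2,+1) → a=11, b=12
step 11: apply (+3,+5) → a=14, b=17

a=14, b=17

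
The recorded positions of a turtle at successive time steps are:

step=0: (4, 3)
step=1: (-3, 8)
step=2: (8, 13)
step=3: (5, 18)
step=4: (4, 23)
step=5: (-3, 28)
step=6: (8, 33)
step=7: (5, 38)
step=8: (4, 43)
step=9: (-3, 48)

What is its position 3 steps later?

(4, 63)

The first coordinate repeats the cycle [4, -3, 8, 5] with period 4; step 12 mod 4 = 0, giving 4.
The second coordinate changes by +5 each step, so at step 12 it is 3 + 12·(5) = 63.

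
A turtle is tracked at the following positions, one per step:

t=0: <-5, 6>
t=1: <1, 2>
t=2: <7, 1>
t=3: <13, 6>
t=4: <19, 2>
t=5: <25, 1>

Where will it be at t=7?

The first coordinate changes by +6 each step, so at step 7 it is -5 + 7·(6) = 37.
The second coordinate repeats the cycle [6, 2, 1] with period 3; step 7 mod 3 = 1, giving 2.

<37, 2>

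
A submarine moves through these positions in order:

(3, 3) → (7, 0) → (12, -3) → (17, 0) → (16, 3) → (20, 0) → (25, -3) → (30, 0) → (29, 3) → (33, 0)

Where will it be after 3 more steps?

Differencing gives (+4, -3), (+5, -3), (+5, +3), (-1, +3), (+4, -3), (+5, -3), (+5, +3), (-1, +3), (+4, -3). This is the pattern (+4, -3), (+5, -3), (+5, +3), (-1, +3) repeated.
step 10: apply (+5, -3) → (38, -3)
step 11: apply (+5, +3) → (43, 0)
step 12: apply (-1, +3) → (42, 3)

(42, 3)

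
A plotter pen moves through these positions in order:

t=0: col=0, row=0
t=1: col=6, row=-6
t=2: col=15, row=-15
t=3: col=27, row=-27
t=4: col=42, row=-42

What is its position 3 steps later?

Taking differences between consecutive positions: (+6, -6), (+9, -9), (+12, -12), (+15, -15). These grow by (+3, -3) each step.
step 5: col=42, row=-42 + (+18, -18) → col=60, row=-60
step 6: col=60, row=-60 + (+21, -21) → col=81, row=-81
step 7: col=81, row=-81 + (+24, -24) → col=105, row=-105

col=105, row=-105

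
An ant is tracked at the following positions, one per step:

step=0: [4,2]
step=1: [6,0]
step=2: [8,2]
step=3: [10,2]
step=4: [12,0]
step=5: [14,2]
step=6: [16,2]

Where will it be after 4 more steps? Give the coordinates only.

[24,0]

The first coordinate changes by +2 each step, so at step 10 it is 4 + 10·(2) = 24.
The second coordinate repeats the cycle [2, 0, 2] with period 3; step 10 mod 3 = 1, giving 0.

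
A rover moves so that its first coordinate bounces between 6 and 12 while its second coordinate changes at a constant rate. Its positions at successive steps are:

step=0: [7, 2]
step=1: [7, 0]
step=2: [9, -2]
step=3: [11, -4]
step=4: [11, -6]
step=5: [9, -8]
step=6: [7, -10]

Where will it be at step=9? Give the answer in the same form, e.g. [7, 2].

The first coordinate reflects between 6 and 12, moving 2 per step.
  step 7: 7 → 7
  step 8: 7 → 9
  step 9: 9 → 11
The second coordinate changes by -2 each step: at step 9 it is -16.

[11, -16]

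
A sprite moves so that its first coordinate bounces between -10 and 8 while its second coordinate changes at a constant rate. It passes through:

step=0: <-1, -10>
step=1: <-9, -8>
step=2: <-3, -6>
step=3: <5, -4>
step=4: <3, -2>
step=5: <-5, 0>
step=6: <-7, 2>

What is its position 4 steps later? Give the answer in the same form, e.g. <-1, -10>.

The first coordinate reflects between -10 and 8, moving 8 per step.
  step 7: -7 → 1
  step 8: 1 → 7
  step 9: 7 → -1
  step 10: -1 → -9
The second coordinate changes by +2 each step: at step 10 it is 10.

<-9, 10>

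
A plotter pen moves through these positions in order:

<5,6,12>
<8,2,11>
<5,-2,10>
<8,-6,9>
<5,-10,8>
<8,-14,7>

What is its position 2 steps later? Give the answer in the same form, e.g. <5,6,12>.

<8,-22,5>

First: cycles through 5, 8 every 2 steps. Step 7 lands at position 1 of the cycle → 8.
Second: linear, -4 per step → -22 at step 7.
Third: linear, -1 per step → 5 at step 7.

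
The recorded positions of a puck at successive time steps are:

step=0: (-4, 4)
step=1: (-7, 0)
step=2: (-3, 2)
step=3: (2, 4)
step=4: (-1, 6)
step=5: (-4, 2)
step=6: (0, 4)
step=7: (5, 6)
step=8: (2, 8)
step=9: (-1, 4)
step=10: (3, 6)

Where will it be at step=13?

(2, 6)

The moves between consecutive positions are (-3, -4), (+4, +2), (+5, +2), (-3, +2), (-3, -4), (+4, +2), (+5, +2), (-3, +2), (-3, -4), (+4, +2); they repeat the 4-cycle [(-3, -4), (+4, +2), (+5, +2), (-3, +2)].
step 11: apply (+5, +2) → (8, 8)
step 12: apply (-3, +2) → (5, 10)
step 13: apply (-3, -4) → (2, 6)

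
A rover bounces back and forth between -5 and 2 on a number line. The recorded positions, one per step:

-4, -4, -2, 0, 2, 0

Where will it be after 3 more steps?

The value reflects between -5 and 2, moving 2 per step.
  step 6: 0 → -2
  step 7: -2 → -4
  step 8: -4 → -4

-4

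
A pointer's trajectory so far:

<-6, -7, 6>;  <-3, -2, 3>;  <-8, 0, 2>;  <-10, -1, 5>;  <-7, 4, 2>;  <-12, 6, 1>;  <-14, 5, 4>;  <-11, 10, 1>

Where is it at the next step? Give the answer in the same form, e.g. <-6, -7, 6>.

<-16, 12, 0>

Differencing gives <+3, +5, -3>, <-5, +2, -1>, <-2, -1, +3>, <+3, +5, -3>, <-5, +2, -1>, <-2, -1, +3>, <+3, +5, -3>. This is the pattern <+3, +5, -3>, <-5, +2, -1>, <-2, -1, +3> repeated.
step 8: apply <-5, +2, -1> → <-16, 12, 0>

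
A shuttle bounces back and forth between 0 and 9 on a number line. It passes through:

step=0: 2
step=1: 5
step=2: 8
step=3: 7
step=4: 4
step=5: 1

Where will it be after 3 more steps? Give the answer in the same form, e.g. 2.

8

The value reflects between 0 and 9, moving 3 per step.
  step 6: 1 → 2
  step 7: 2 → 5
  step 8: 5 → 8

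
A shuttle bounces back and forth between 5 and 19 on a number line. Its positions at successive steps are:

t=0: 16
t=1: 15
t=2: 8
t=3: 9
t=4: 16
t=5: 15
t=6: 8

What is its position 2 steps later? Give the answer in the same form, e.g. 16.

16

The value travels 7 per step and bounces off the walls at 5 and 19.
  step 7: 8 → 9
  step 8: 9 → 16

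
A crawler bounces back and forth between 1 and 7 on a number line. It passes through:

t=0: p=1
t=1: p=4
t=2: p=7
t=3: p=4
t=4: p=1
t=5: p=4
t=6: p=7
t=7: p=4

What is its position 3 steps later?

The value reflects between 1 and 7, moving 3 per step.
  step 8: 4 → 1
  step 9: 1 → 4
  step 10: 4 → 7

p=7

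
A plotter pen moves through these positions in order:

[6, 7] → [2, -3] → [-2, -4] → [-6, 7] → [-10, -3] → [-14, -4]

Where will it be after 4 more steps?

First: linear, -4 per step → -30 at step 9.
Second: cycles through 7, -3, -4 every 3 steps. Step 9 lands at position 0 of the cycle → 7.

[-30, 7]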